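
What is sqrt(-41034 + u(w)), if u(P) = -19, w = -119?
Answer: I*sqrt(41053) ≈ 202.62*I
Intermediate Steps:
sqrt(-41034 + u(w)) = sqrt(-41034 - 19) = sqrt(-41053) = I*sqrt(41053)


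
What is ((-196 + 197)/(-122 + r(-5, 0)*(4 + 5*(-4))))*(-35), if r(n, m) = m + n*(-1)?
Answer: 35/202 ≈ 0.17327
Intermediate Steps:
r(n, m) = m - n
((-196 + 197)/(-122 + r(-5, 0)*(4 + 5*(-4))))*(-35) = ((-196 + 197)/(-122 + (0 - 1*(-5))*(4 + 5*(-4))))*(-35) = (1/(-122 + (0 + 5)*(4 - 20)))*(-35) = (1/(-122 + 5*(-16)))*(-35) = (1/(-122 - 80))*(-35) = (1/(-202))*(-35) = (1*(-1/202))*(-35) = -1/202*(-35) = 35/202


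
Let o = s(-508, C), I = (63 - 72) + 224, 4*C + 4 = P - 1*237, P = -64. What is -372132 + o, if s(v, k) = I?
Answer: -371917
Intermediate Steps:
C = -305/4 (C = -1 + (-64 - 1*237)/4 = -1 + (-64 - 237)/4 = -1 + (¼)*(-301) = -1 - 301/4 = -305/4 ≈ -76.250)
I = 215 (I = -9 + 224 = 215)
s(v, k) = 215
o = 215
-372132 + o = -372132 + 215 = -371917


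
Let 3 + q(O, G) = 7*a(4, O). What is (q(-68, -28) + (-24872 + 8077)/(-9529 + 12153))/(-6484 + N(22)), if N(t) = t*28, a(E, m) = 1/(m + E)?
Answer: 4159/2566272 ≈ 0.0016206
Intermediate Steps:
a(E, m) = 1/(E + m)
q(O, G) = -3 + 7/(4 + O)
N(t) = 28*t
(q(-68, -28) + (-24872 + 8077)/(-9529 + 12153))/(-6484 + N(22)) = ((-5 - 3*(-68))/(4 - 68) + (-24872 + 8077)/(-9529 + 12153))/(-6484 + 28*22) = ((-5 + 204)/(-64) - 16795/2624)/(-6484 + 616) = (-1/64*199 - 16795*1/2624)/(-5868) = (-199/64 - 16795/2624)*(-1/5868) = -12477/1312*(-1/5868) = 4159/2566272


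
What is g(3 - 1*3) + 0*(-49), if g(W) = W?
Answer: 0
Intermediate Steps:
g(3 - 1*3) + 0*(-49) = (3 - 1*3) + 0*(-49) = (3 - 3) + 0 = 0 + 0 = 0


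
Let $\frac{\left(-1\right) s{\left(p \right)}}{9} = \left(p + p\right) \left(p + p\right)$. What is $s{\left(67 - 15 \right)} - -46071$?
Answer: $-51273$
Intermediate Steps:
$s{\left(p \right)} = - 36 p^{2}$ ($s{\left(p \right)} = - 9 \left(p + p\right) \left(p + p\right) = - 9 \cdot 2 p 2 p = - 9 \cdot 4 p^{2} = - 36 p^{2}$)
$s{\left(67 - 15 \right)} - -46071 = - 36 \left(67 - 15\right)^{2} - -46071 = - 36 \cdot 52^{2} + 46071 = \left(-36\right) 2704 + 46071 = -97344 + 46071 = -51273$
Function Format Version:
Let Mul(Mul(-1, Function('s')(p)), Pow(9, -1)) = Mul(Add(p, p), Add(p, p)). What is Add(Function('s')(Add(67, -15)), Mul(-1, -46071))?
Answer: -51273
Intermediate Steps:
Function('s')(p) = Mul(-36, Pow(p, 2)) (Function('s')(p) = Mul(-9, Mul(Add(p, p), Add(p, p))) = Mul(-9, Mul(Mul(2, p), Mul(2, p))) = Mul(-9, Mul(4, Pow(p, 2))) = Mul(-36, Pow(p, 2)))
Add(Function('s')(Add(67, -15)), Mul(-1, -46071)) = Add(Mul(-36, Pow(Add(67, -15), 2)), Mul(-1, -46071)) = Add(Mul(-36, Pow(52, 2)), 46071) = Add(Mul(-36, 2704), 46071) = Add(-97344, 46071) = -51273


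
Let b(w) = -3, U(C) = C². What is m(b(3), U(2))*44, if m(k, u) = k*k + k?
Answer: 264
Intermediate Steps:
m(k, u) = k + k² (m(k, u) = k² + k = k + k²)
m(b(3), U(2))*44 = -3*(1 - 3)*44 = -3*(-2)*44 = 6*44 = 264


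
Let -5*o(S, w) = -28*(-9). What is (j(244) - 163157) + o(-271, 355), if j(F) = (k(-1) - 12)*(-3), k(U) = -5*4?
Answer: -815557/5 ≈ -1.6311e+5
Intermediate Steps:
k(U) = -20
o(S, w) = -252/5 (o(S, w) = -(-28)*(-9)/5 = -⅕*252 = -252/5)
j(F) = 96 (j(F) = (-20 - 12)*(-3) = -32*(-3) = 96)
(j(244) - 163157) + o(-271, 355) = (96 - 163157) - 252/5 = -163061 - 252/5 = -815557/5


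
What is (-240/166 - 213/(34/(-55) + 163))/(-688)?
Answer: 681355/169998608 ≈ 0.0040080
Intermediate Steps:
(-240/166 - 213/(34/(-55) + 163))/(-688) = (-240*1/166 - 213/(34*(-1/55) + 163))*(-1/688) = (-120/83 - 213/(-34/55 + 163))*(-1/688) = (-120/83 - 213/8931/55)*(-1/688) = (-120/83 - 213*55/8931)*(-1/688) = (-120/83 - 3905/2977)*(-1/688) = -681355/247091*(-1/688) = 681355/169998608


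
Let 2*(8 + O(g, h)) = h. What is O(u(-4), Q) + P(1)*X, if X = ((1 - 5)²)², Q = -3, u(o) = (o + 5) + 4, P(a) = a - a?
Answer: -19/2 ≈ -9.5000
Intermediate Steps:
P(a) = 0
u(o) = 9 + o (u(o) = (5 + o) + 4 = 9 + o)
X = 256 (X = ((-4)²)² = 16² = 256)
O(g, h) = -8 + h/2
O(u(-4), Q) + P(1)*X = (-8 + (½)*(-3)) + 0*256 = (-8 - 3/2) + 0 = -19/2 + 0 = -19/2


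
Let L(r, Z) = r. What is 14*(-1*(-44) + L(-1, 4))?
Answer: 602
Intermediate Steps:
14*(-1*(-44) + L(-1, 4)) = 14*(-1*(-44) - 1) = 14*(44 - 1) = 14*43 = 602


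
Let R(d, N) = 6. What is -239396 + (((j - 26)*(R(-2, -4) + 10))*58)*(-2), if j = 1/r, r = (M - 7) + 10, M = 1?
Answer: -191604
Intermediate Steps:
r = 4 (r = (1 - 7) + 10 = -6 + 10 = 4)
j = 1/4 ≈ 0.25000
-239396 + (((j - 26)*(R(-2, -4) + 10))*58)*(-2) = -239396 + (((1/4 - 26)*(6 + 10))*58)*(-2) = -239396 + (-103/4*16*58)*(-2) = -239396 - 412*58*(-2) = -239396 - 23896*(-2) = -239396 + 47792 = -191604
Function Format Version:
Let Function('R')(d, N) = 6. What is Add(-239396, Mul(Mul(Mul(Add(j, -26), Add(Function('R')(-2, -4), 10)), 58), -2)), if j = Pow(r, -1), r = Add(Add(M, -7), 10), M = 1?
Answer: -191604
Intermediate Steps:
r = 4 (r = Add(Add(1, -7), 10) = Add(-6, 10) = 4)
j = Rational(1, 4) (j = Pow(4, -1) = Rational(1, 4) ≈ 0.25000)
Add(-239396, Mul(Mul(Mul(Add(j, -26), Add(Function('R')(-2, -4), 10)), 58), -2)) = Add(-239396, Mul(Mul(Mul(Add(Rational(1, 4), -26), Add(6, 10)), 58), -2)) = Add(-239396, Mul(Mul(Mul(Rational(-103, 4), 16), 58), -2)) = Add(-239396, Mul(Mul(-412, 58), -2)) = Add(-239396, Mul(-23896, -2)) = Add(-239396, 47792) = -191604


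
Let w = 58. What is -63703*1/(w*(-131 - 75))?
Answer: 63703/11948 ≈ 5.3317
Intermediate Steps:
-63703*1/(w*(-131 - 75)) = -63703*1/(58*(-131 - 75)) = -63703/((-206*58)) = -63703/(-11948) = -63703*(-1/11948) = 63703/11948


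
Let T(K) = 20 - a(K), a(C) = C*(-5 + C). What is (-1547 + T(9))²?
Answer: 2442969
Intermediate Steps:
T(K) = 20 - K*(-5 + K)
(-1547 + T(9))² = (-1547 + (20 - 1*9*(-5 + 9)))² = (-1547 + (20 - 1*9*4))² = (-1547 + (20 - 36))² = (-1547 - 16)² = (-1563)² = 2442969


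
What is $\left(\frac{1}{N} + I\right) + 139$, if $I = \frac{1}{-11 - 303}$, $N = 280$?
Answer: $\frac{6110457}{43960} \approx 139.0$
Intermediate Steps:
$I = - \frac{1}{314}$ ($I = \frac{1}{-314} = - \frac{1}{314} \approx -0.0031847$)
$\left(\frac{1}{N} + I\right) + 139 = \left(\frac{1}{280} - \frac{1}{314}\right) + 139 = \frac{17}{43960} + 139 = \frac{6110457}{43960}$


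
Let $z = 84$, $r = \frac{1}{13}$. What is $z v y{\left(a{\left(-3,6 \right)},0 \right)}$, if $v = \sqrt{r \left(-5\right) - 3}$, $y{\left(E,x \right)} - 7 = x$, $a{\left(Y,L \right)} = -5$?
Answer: $\frac{1176 i \sqrt{143}}{13} \approx 1081.8 i$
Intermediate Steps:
$r = \frac{1}{13} \approx 0.076923$
$y{\left(E,x \right)} = 7 + x$
$v = \frac{2 i \sqrt{143}}{13}$ ($v = \sqrt{\frac{1}{13} \left(-5\right) - 3} = \sqrt{- \frac{5}{13} - 3} = \sqrt{- \frac{44}{13}} = \frac{2 i \sqrt{143}}{13} \approx 1.8397 i$)
$z v y{\left(a{\left(-3,6 \right)},0 \right)} = 84 \frac{2 i \sqrt{143}}{13} \left(7 + 0\right) = \frac{168 i \sqrt{143}}{13} \cdot 7 = \frac{1176 i \sqrt{143}}{13}$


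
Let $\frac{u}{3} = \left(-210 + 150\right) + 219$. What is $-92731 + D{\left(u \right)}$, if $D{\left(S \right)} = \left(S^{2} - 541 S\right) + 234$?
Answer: $-123025$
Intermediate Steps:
$u = 477$ ($u = 3 \left(\left(-210 + 150\right) + 219\right) = 3 \left(-60 + 219\right) = 3 \cdot 159 = 477$)
$D{\left(S \right)} = 234 + S^{2} - 541 S$
$-92731 + D{\left(u \right)} = -92731 + \left(234 + 477^{2} - 258057\right) = -92731 + \left(234 + 227529 - 258057\right) = -92731 - 30294 = -123025$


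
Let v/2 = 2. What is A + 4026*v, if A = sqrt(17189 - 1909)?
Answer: 16104 + 4*sqrt(955) ≈ 16228.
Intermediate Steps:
v = 4 (v = 2*2 = 4)
A = 4*sqrt(955) (A = sqrt(15280) = 4*sqrt(955) ≈ 123.61)
A + 4026*v = 4*sqrt(955) + 4026*4 = 4*sqrt(955) + 16104 = 16104 + 4*sqrt(955)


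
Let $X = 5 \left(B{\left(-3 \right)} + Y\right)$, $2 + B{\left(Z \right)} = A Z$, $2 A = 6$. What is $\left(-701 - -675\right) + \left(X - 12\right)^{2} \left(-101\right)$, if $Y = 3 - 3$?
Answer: $-453415$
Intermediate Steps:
$A = 3$ ($A = \frac{1}{2} \cdot 6 = 3$)
$B{\left(Z \right)} = -2 + 3 Z$
$Y = 0$ ($Y = 3 - 3 = 0$)
$X = -55$ ($X = 5 \left(\left(-2 + 3 \left(-3\right)\right) + 0\right) = 5 \left(\left(-2 - 9\right) + 0\right) = 5 \left(-11 + 0\right) = 5 \left(-11\right) = -55$)
$\left(-701 - -675\right) + \left(X - 12\right)^{2} \left(-101\right) = \left(-701 - -675\right) + \left(-55 - 12\right)^{2} \left(-101\right) = \left(-701 + 675\right) + \left(-67\right)^{2} \left(-101\right) = -26 + 4489 \left(-101\right) = -26 - 453389 = -453415$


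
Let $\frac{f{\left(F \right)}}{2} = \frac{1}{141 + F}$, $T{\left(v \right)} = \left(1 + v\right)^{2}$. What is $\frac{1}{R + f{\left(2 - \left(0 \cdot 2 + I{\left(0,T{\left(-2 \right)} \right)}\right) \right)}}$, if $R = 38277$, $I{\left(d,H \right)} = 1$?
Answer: $\frac{71}{2717668} \approx 2.6125 \cdot 10^{-5}$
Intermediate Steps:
$f{\left(F \right)} = \frac{2}{141 + F}$
$\frac{1}{R + f{\left(2 - \left(0 \cdot 2 + I{\left(0,T{\left(-2 \right)} \right)}\right) \right)}} = \frac{1}{38277 + \frac{2}{141 + \left(2 - \left(0 \cdot 2 + 1\right)\right)}} = \frac{1}{38277 + \frac{2}{141 + \left(2 - \left(0 + 1\right)\right)}} = \frac{1}{38277 + \frac{2}{141 + \left(2 - 1\right)}} = \frac{1}{38277 + \frac{2}{141 + 1}} = \frac{1}{38277 + \frac{2}{142}} = \frac{1}{38277 + 2 \cdot \frac{1}{142}} = \frac{1}{38277 + \frac{1}{71}} = \frac{1}{\frac{2717668}{71}} = \frac{71}{2717668}$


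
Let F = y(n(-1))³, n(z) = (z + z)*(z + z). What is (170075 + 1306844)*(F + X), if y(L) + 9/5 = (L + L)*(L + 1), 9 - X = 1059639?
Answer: -185332478926801/125 ≈ -1.4827e+12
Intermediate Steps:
X = -1059630 (X = 9 - 1*1059639 = 9 - 1059639 = -1059630)
n(z) = 4*z² (n(z) = (2*z)*(2*z) = 4*z²)
y(L) = -9/5 + 2*L*(1 + L) (y(L) = -9/5 + (L + L)*(L + 1) = -9/5 + (2*L)*(1 + L) = -9/5 + 2*L*(1 + L))
F = 6967871/125 (F = (-9/5 + 2*(4*(-1)²) + 2*(4*(-1)²)²)³ = (-9/5 + 2*(4*1) + 2*(4*1)²)³ = (-9/5 + 2*4 + 2*4²)³ = (-9/5 + 8 + 2*16)³ = (-9/5 + 8 + 32)³ = (191/5)³ = 6967871/125 ≈ 55743.)
(170075 + 1306844)*(F + X) = (170075 + 1306844)*(6967871/125 - 1059630) = 1476919*(-125485879/125) = -185332478926801/125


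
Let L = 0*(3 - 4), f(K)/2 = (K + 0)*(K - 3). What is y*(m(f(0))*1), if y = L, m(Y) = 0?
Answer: 0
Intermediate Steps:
f(K) = 2*K*(-3 + K) (f(K) = 2*((K + 0)*(K - 3)) = 2*(K*(-3 + K)) = 2*K*(-3 + K))
L = 0 (L = 0*(-1) = 0)
y = 0
y*(m(f(0))*1) = 0*(0*1) = 0*0 = 0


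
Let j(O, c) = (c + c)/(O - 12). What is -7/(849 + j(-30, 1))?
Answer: -147/17828 ≈ -0.0082455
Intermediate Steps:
j(O, c) = 2*c/(-12 + O) (j(O, c) = (2*c)/(-12 + O) = 2*c/(-12 + O))
-7/(849 + j(-30, 1)) = -7/(849 + 2*1/(-12 - 30)) = -7/(849 + 2*1/(-42)) = -7/(849 + 2*1*(-1/42)) = -7/(849 - 1/21) = -7/(17828/21) = (21/17828)*(-7) = -147/17828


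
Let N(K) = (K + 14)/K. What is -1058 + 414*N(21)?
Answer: -368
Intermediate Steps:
N(K) = (14 + K)/K
-1058 + 414*N(21) = -1058 + 414*((14 + 21)/21) = -1058 + 414*((1/21)*35) = -1058 + 414*(5/3) = -1058 + 690 = -368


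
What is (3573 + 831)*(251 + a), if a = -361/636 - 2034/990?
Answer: 3188590319/2915 ≈ 1.0939e+6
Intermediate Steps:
a = -91723/34980 (a = -361*1/636 - 2034*1/990 = -361/636 - 113/55 = -91723/34980 ≈ -2.6222)
(3573 + 831)*(251 + a) = (3573 + 831)*(251 - 91723/34980) = 4404*(8688257/34980) = 3188590319/2915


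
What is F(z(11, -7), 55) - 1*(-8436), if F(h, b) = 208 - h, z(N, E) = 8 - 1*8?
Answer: 8644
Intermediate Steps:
z(N, E) = 0 (z(N, E) = 8 - 8 = 0)
F(z(11, -7), 55) - 1*(-8436) = (208 - 1*0) - 1*(-8436) = (208 + 0) + 8436 = 208 + 8436 = 8644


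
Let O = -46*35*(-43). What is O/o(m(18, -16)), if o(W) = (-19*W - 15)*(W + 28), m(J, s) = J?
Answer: -215/51 ≈ -4.2157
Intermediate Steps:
O = 69230 (O = -1610*(-43) = 69230)
o(W) = (-15 - 19*W)*(28 + W)
O/o(m(18, -16)) = 69230/(-420 - 547*18 - 19*18²) = 69230/(-420 - 9846 - 19*324) = 69230/(-420 - 9846 - 6156) = 69230/(-16422) = 69230*(-1/16422) = -215/51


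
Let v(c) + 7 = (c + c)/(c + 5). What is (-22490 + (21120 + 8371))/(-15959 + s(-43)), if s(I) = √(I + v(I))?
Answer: -2122850221/4839104846 - 7001*I*√17233/4839104846 ≈ -0.43869 - 0.00018992*I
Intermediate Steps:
v(c) = -7 + 2*c/(5 + c) (v(c) = -7 + (c + c)/(c + 5) = -7 + (2*c)/(5 + c) = -7 + 2*c/(5 + c))
s(I) = √(I + 5*(-7 - I)/(5 + I))
(-22490 + (21120 + 8371))/(-15959 + s(-43)) = (-22490 + (21120 + 8371))/(-15959 + √((-35 + (-43)²)/(5 - 43))) = (-22490 + 29491)/(-15959 + √((-35 + 1849)/(-38))) = 7001/(-15959 + √(-1/38*1814)) = 7001/(-15959 + √(-907/19)) = 7001/(-15959 + I*√17233/19)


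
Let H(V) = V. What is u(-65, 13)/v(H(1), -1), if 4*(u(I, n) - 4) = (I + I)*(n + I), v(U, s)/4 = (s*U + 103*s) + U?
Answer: -847/206 ≈ -4.1116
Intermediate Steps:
v(U, s) = 4*U + 412*s + 4*U*s (v(U, s) = 4*((s*U + 103*s) + U) = 4*((U*s + 103*s) + U) = 4*((103*s + U*s) + U) = 4*(U + 103*s + U*s) = 4*U + 412*s + 4*U*s)
u(I, n) = 4 + I*(I + n)/2 (u(I, n) = 4 + ((I + I)*(n + I))/4 = 4 + ((2*I)*(I + n))/4 = 4 + (2*I*(I + n))/4 = 4 + I*(I + n)/2)
u(-65, 13)/v(H(1), -1) = (4 + (½)*(-65)² + (½)*(-65)*13)/(4*1 + 412*(-1) + 4*1*(-1)) = (4 + (½)*4225 - 845/2)/(4 - 412 - 4) = (4 + 4225/2 - 845/2)/(-412) = 1694*(-1/412) = -847/206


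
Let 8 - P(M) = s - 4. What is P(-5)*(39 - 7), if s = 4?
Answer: 256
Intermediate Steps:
P(M) = 8 (P(M) = 8 - (4 - 4) = 8 - 1*0 = 8 + 0 = 8)
P(-5)*(39 - 7) = 8*(39 - 7) = 8*32 = 256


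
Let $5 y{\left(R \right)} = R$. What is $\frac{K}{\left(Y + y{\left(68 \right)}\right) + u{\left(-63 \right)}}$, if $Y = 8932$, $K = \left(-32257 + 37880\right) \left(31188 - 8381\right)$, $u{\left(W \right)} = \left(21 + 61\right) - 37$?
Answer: $\frac{641218805}{44953} \approx 14264.0$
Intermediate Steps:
$y{\left(R \right)} = \frac{R}{5}$
$u{\left(W \right)} = 45$ ($u{\left(W \right)} = 82 - 37 = 45$)
$K = 128243761$ ($K = 5623 \cdot 22807 = 128243761$)
$\frac{K}{\left(Y + y{\left(68 \right)}\right) + u{\left(-63 \right)}} = \frac{128243761}{\left(8932 + \frac{1}{5} \cdot 68\right) + 45} = \frac{128243761}{\left(8932 + \frac{68}{5}\right) + 45} = \frac{128243761}{\frac{44728}{5} + 45} = \frac{128243761}{\frac{44953}{5}} = 128243761 \cdot \frac{5}{44953} = \frac{641218805}{44953}$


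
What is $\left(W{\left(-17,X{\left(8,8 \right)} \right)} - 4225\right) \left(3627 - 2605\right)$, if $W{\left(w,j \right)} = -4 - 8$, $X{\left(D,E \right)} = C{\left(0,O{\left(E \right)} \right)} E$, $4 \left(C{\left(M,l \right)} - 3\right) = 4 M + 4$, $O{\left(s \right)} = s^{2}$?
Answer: $-4330214$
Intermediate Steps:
$C{\left(M,l \right)} = 4 + M$ ($C{\left(M,l \right)} = 3 + \frac{4 M + 4}{4} = 3 + \frac{4 + 4 M}{4} = 3 + \left(1 + M\right) = 4 + M$)
$X{\left(D,E \right)} = 4 E$ ($X{\left(D,E \right)} = \left(4 + 0\right) E = 4 E$)
$W{\left(w,j \right)} = -12$ ($W{\left(w,j \right)} = -4 - 8 = -12$)
$\left(W{\left(-17,X{\left(8,8 \right)} \right)} - 4225\right) \left(3627 - 2605\right) = \left(-12 - 4225\right) \left(3627 - 2605\right) = \left(-4237\right) 1022 = -4330214$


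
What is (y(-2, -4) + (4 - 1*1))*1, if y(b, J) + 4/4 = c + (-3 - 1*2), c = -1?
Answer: -4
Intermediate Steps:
y(b, J) = -7 (y(b, J) = -1 + (-1 + (-3 - 1*2)) = -1 + (-1 + (-3 - 2)) = -1 + (-1 - 5) = -1 - 6 = -7)
(y(-2, -4) + (4 - 1*1))*1 = (-7 + (4 - 1*1))*1 = (-7 + (4 - 1))*1 = (-7 + 3)*1 = -4*1 = -4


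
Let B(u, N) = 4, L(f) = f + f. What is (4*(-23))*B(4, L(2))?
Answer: -368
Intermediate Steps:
L(f) = 2*f
(4*(-23))*B(4, L(2)) = (4*(-23))*4 = -92*4 = -368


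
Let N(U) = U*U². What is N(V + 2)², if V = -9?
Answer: 117649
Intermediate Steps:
N(U) = U³
N(V + 2)² = ((-9 + 2)³)² = ((-7)³)² = (-343)² = 117649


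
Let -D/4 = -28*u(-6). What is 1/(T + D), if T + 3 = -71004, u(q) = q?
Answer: -1/71679 ≈ -1.3951e-5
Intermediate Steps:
D = -672 (D = -(-112)*(-6) = -4*168 = -672)
T = -71007 (T = -3 - 71004 = -71007)
1/(T + D) = 1/(-71007 - 672) = 1/(-71679) = -1/71679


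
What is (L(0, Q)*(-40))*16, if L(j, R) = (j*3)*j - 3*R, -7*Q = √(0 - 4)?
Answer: -3840*I/7 ≈ -548.57*I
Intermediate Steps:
Q = -2*I/7 (Q = -√(0 - 4)/7 = -2*I/7 ≈ -0.28571*I)
L(j, R) = -3*R + 3*j² (L(j, R) = (3*j)*j - 3*R = 3*j² - 3*R = -3*R + 3*j²)
(L(0, Q)*(-40))*16 = ((-(-6)*I/7 + 3*0²)*(-40))*16 = ((6*I/7 + 3*0)*(-40))*16 = ((6*I/7 + 0)*(-40))*16 = ((6*I/7)*(-40))*16 = -240*I/7*16 = -3840*I/7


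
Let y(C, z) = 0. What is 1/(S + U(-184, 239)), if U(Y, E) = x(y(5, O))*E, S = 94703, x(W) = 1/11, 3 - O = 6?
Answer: 11/1041972 ≈ 1.0557e-5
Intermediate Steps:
O = -3 (O = 3 - 1*6 = 3 - 6 = -3)
x(W) = 1/11
U(Y, E) = E/11
1/(S + U(-184, 239)) = 1/(94703 + (1/11)*239) = 1/(94703 + 239/11) = 1/(1041972/11) = 11/1041972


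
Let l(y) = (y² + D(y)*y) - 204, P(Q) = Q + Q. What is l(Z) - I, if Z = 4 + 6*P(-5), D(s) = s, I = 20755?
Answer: -14687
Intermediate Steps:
P(Q) = 2*Q
Z = -56 (Z = 4 + 6*(2*(-5)) = 4 + 6*(-10) = 4 - 60 = -56)
l(y) = -204 + 2*y² (l(y) = (y² + y*y) - 204 = (y² + y²) - 204 = 2*y² - 204 = -204 + 2*y²)
l(Z) - I = (-204 + 2*(-56)²) - 1*20755 = (-204 + 2*3136) - 20755 = (-204 + 6272) - 20755 = 6068 - 20755 = -14687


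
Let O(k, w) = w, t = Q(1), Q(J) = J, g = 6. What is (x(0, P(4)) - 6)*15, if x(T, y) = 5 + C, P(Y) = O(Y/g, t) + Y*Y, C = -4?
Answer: -75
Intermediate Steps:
t = 1
P(Y) = 1 + Y**2 (P(Y) = 1 + Y*Y = 1 + Y**2)
x(T, y) = 1 (x(T, y) = 5 - 4 = 1)
(x(0, P(4)) - 6)*15 = (1 - 6)*15 = -5*15 = -75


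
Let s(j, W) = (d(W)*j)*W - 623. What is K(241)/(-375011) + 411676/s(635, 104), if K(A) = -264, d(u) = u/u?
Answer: 154400298524/24532094587 ≈ 6.2938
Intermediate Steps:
d(u) = 1
s(j, W) = -623 + W*j (s(j, W) = (1*j)*W - 623 = j*W - 623 = W*j - 623 = -623 + W*j)
K(241)/(-375011) + 411676/s(635, 104) = -264/(-375011) + 411676/(-623 + 104*635) = -264*(-1/375011) + 411676/(-623 + 66040) = 264/375011 + 411676/65417 = 154400298524/24532094587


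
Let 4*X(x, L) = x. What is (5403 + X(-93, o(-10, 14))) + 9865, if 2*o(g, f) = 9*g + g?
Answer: 60979/4 ≈ 15245.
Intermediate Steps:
o(g, f) = 5*g (o(g, f) = (9*g + g)/2 = (10*g)/2 = 5*g)
X(x, L) = x/4
(5403 + X(-93, o(-10, 14))) + 9865 = (5403 + (¼)*(-93)) + 9865 = (5403 - 93/4) + 9865 = 21519/4 + 9865 = 60979/4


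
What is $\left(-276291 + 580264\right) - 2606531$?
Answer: $-2302558$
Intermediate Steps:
$\left(-276291 + 580264\right) - 2606531 = 303973 - 2606531 = -2302558$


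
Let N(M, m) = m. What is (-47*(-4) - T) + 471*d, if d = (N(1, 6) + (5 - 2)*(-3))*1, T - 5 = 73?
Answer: -1303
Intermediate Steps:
T = 78 (T = 5 + 73 = 78)
d = -3 (d = (6 + (5 - 2)*(-3))*1 = (6 + 3*(-3))*1 = (6 - 9)*1 = -3*1 = -3)
(-47*(-4) - T) + 471*d = (-47*(-4) - 1*78) + 471*(-3) = (188 - 78) - 1413 = 110 - 1413 = -1303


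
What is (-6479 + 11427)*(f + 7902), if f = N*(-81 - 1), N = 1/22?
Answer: 429887188/11 ≈ 3.9081e+7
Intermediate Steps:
N = 1/22 ≈ 0.045455
f = -41/11 (f = (-81 - 1)/22 = (1/22)*(-82) = -41/11 ≈ -3.7273)
(-6479 + 11427)*(f + 7902) = (-6479 + 11427)*(-41/11 + 7902) = 4948*(86881/11) = 429887188/11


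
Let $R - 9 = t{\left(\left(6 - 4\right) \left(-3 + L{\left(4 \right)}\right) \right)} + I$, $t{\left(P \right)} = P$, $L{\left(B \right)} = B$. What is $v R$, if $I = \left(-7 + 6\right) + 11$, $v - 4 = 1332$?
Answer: $28056$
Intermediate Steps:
$v = 1336$ ($v = 4 + 1332 = 1336$)
$I = 10$ ($I = -1 + 11 = 10$)
$R = 21$ ($R = 9 + \left(\left(6 - 4\right) \left(-3 + 4\right) + 10\right) = 9 + \left(2 \cdot 1 + 10\right) = 9 + \left(2 + 10\right) = 9 + 12 = 21$)
$v R = 1336 \cdot 21 = 28056$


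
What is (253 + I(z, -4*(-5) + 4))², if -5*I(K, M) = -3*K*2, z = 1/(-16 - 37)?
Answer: 4494227521/70225 ≈ 63998.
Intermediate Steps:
z = -1/53 (z = 1/(-53) = -1/53 ≈ -0.018868)
I(K, M) = 6*K/5 (I(K, M) = -(-3*K)*2/5 = -(-6)*K/5 = 6*K/5)
(253 + I(z, -4*(-5) + 4))² = (253 + (6/5)*(-1/53))² = (253 - 6/265)² = (67039/265)² = 4494227521/70225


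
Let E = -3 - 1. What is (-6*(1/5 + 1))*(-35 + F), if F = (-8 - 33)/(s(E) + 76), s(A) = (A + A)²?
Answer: 44469/175 ≈ 254.11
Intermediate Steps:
E = -4
s(A) = 4*A² (s(A) = (2*A)² = 4*A²)
F = -41/140 (F = (-8 - 33)/(4*(-4)² + 76) = -41/(4*16 + 76) = -41/(64 + 76) = -41/140 ≈ -0.29286)
(-6*(1/5 + 1))*(-35 + F) = (-6*(1/5 + 1))*(-35 - 41/140) = -6*(1*(⅕) + 1)*(-4941/140) = -6*(⅕ + 1)*(-4941/140) = -6*6/5*(-4941/140) = -36/5*(-4941/140) = 44469/175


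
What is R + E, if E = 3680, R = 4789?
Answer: 8469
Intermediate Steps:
R + E = 4789 + 3680 = 8469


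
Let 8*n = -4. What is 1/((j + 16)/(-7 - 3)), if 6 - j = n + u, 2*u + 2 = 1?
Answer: -10/23 ≈ -0.43478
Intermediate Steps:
u = -½ (u = -1 + (½)*1 = -1 + ½ = -½ ≈ -0.50000)
n = -½ (n = (⅛)*(-4) = -½ ≈ -0.50000)
j = 7 (j = 6 - (-½ - ½) = 6 - 1*(-1) = 6 + 1 = 7)
1/((j + 16)/(-7 - 3)) = 1/((7 + 16)/(-7 - 3)) = 1/(23/(-10)) = 1/(23*(-⅒)) = 1/(-23/10) = -10/23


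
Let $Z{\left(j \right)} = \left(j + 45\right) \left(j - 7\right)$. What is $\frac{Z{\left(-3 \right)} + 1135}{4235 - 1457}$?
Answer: $\frac{715}{2778} \approx 0.25738$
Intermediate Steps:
$Z{\left(j \right)} = \left(-7 + j\right) \left(45 + j\right)$ ($Z{\left(j \right)} = \left(45 + j\right) \left(-7 + j\right) = \left(-7 + j\right) \left(45 + j\right)$)
$\frac{Z{\left(-3 \right)} + 1135}{4235 - 1457} = \frac{\left(-315 + \left(-3\right)^{2} + 38 \left(-3\right)\right) + 1135}{4235 - 1457} = \frac{\left(-315 + 9 - 114\right) + 1135}{2778} = \left(-420 + 1135\right) \frac{1}{2778} = 715 \cdot \frac{1}{2778} = \frac{715}{2778}$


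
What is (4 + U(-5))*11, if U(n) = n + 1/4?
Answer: -33/4 ≈ -8.2500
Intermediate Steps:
U(n) = ¼ + n (U(n) = n + ¼ = ¼ + n)
(4 + U(-5))*11 = (4 + (¼ - 5))*11 = (4 - 19/4)*11 = -¾*11 = -33/4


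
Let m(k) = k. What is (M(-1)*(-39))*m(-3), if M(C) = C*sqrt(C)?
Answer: -117*I ≈ -117.0*I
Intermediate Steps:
M(C) = C**(3/2)
(M(-1)*(-39))*m(-3) = ((-1)**(3/2)*(-39))*(-3) = (-I*(-39))*(-3) = (39*I)*(-3) = -117*I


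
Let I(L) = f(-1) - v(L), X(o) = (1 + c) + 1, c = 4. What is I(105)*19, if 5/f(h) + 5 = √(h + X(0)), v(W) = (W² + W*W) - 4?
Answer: -1675591/4 - 19*√5/4 ≈ -4.1891e+5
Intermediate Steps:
X(o) = 6 (X(o) = (1 + 4) + 1 = 5 + 1 = 6)
v(W) = -4 + 2*W² (v(W) = (W² + W²) - 4 = 2*W² - 4 = -4 + 2*W²)
f(h) = 5/(-5 + √(6 + h)) (f(h) = 5/(-5 + √(h + 6)) = 5/(-5 + √(6 + h)))
I(L) = 4 - 2*L² + 5/(-5 + √5) (I(L) = 5/(-5 + √(6 - 1)) - (-4 + 2*L²) = 5/(-5 + √5) + (4 - 2*L²) = 4 - 2*L² + 5/(-5 + √5))
I(105)*19 = (11/4 - 2*105² - √5/4)*19 = (11/4 - 2*11025 - √5/4)*19 = (11/4 - 22050 - √5/4)*19 = (-88189/4 - √5/4)*19 = -1675591/4 - 19*√5/4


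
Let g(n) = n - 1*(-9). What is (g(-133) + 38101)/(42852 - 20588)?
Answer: 37977/22264 ≈ 1.7058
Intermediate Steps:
g(n) = 9 + n (g(n) = n + 9 = 9 + n)
(g(-133) + 38101)/(42852 - 20588) = ((9 - 133) + 38101)/(42852 - 20588) = (-124 + 38101)/22264 = 37977*(1/22264) = 37977/22264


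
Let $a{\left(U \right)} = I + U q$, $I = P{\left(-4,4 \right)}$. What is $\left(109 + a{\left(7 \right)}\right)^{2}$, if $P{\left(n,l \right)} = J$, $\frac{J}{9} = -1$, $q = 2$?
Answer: $12996$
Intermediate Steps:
$J = -9$ ($J = 9 \left(-1\right) = -9$)
$P{\left(n,l \right)} = -9$
$I = -9$
$a{\left(U \right)} = -9 + 2 U$ ($a{\left(U \right)} = -9 + U 2 = -9 + 2 U$)
$\left(109 + a{\left(7 \right)}\right)^{2} = \left(109 + \left(-9 + 2 \cdot 7\right)\right)^{2} = \left(109 + \left(-9 + 14\right)\right)^{2} = \left(109 + 5\right)^{2} = 114^{2} = 12996$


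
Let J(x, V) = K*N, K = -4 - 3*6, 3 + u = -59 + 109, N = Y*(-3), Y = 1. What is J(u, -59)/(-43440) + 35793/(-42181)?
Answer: -259605311/305390440 ≈ -0.85008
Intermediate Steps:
N = -3 (N = 1*(-3) = -3)
u = 47 (u = -3 + (-59 + 109) = -3 + 50 = 47)
K = -22 (K = -4 - 18 = -22)
J(x, V) = 66 (J(x, V) = -22*(-3) = 66)
J(u, -59)/(-43440) + 35793/(-42181) = 66/(-43440) + 35793/(-42181) = 66*(-1/43440) + 35793*(-1/42181) = -11/7240 - 35793/42181 = -259605311/305390440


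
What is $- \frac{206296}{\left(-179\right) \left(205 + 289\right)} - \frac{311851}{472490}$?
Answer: $\frac{34948530257}{20890200370} \approx 1.673$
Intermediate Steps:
$- \frac{206296}{\left(-179\right) \left(205 + 289\right)} - \frac{311851}{472490} = - \frac{206296}{\left(-179\right) 494} - \frac{311851}{472490} = - \frac{206296}{-88426} - \frac{311851}{472490} = \left(-206296\right) \left(- \frac{1}{88426}\right) - \frac{311851}{472490} = \frac{103148}{44213} - \frac{311851}{472490} = \frac{34948530257}{20890200370}$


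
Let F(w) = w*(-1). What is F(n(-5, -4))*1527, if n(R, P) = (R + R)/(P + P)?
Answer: -7635/4 ≈ -1908.8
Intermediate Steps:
n(R, P) = R/P (n(R, P) = (2*R)/((2*P)) = (2*R)*(1/(2*P)) = R/P)
F(w) = -w
F(n(-5, -4))*1527 = -(-5)/(-4)*1527 = -(-5)*(-1)/4*1527 = -1*5/4*1527 = -5/4*1527 = -7635/4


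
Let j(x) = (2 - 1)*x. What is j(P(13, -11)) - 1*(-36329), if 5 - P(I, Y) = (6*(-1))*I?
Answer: 36412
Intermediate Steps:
P(I, Y) = 5 + 6*I (P(I, Y) = 5 - 6*(-1)*I = 5 - (-6)*I = 5 + 6*I)
j(x) = x (j(x) = 1*x = x)
j(P(13, -11)) - 1*(-36329) = (5 + 6*13) - 1*(-36329) = (5 + 78) + 36329 = 83 + 36329 = 36412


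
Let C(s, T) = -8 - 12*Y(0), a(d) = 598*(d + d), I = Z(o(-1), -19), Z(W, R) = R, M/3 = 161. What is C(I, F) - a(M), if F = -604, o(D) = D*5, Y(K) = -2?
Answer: -577652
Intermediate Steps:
o(D) = 5*D
M = 483 (M = 3*161 = 483)
I = -19
a(d) = 1196*d (a(d) = 598*(2*d) = 1196*d)
C(s, T) = 16 (C(s, T) = -8 - 12*(-2) = -8 + 24 = 16)
C(I, F) - a(M) = 16 - 1196*483 = 16 - 1*577668 = 16 - 577668 = -577652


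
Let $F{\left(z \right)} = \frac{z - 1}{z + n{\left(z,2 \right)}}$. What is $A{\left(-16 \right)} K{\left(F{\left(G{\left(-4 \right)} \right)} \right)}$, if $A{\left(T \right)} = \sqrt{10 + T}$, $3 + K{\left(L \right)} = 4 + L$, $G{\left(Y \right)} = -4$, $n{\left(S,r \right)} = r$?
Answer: $\frac{7 i \sqrt{6}}{2} \approx 8.5732 i$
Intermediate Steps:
$F{\left(z \right)} = \frac{-1 + z}{2 + z}$ ($F{\left(z \right)} = \frac{z - 1}{z + 2} = \frac{-1 + z}{2 + z}$)
$K{\left(L \right)} = 1 + L$ ($K{\left(L \right)} = -3 + \left(4 + L\right) = 1 + L$)
$A{\left(-16 \right)} K{\left(F{\left(G{\left(-4 \right)} \right)} \right)} = \sqrt{10 - 16} \left(1 + \frac{-1 - 4}{2 - 4}\right) = \sqrt{-6} \left(1 + \frac{1}{-2} \left(-5\right)\right) = i \sqrt{6} \left(1 - - \frac{5}{2}\right) = i \sqrt{6} \left(1 + \frac{5}{2}\right) = i \sqrt{6} \cdot \frac{7}{2} = \frac{7 i \sqrt{6}}{2}$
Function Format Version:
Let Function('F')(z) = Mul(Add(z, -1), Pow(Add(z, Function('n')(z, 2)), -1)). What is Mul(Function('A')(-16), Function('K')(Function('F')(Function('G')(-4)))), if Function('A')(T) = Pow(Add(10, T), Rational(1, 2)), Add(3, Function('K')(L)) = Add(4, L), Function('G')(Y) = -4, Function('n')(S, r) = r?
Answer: Mul(Rational(7, 2), I, Pow(6, Rational(1, 2))) ≈ Mul(8.5732, I)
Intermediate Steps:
Function('F')(z) = Mul(Pow(Add(2, z), -1), Add(-1, z)) (Function('F')(z) = Mul(Add(z, -1), Pow(Add(z, 2), -1)) = Mul(Add(-1, z), Pow(Add(2, z), -1)) = Mul(Pow(Add(2, z), -1), Add(-1, z)))
Function('K')(L) = Add(1, L) (Function('K')(L) = Add(-3, Add(4, L)) = Add(1, L))
Mul(Function('A')(-16), Function('K')(Function('F')(Function('G')(-4)))) = Mul(Pow(Add(10, -16), Rational(1, 2)), Add(1, Mul(Pow(Add(2, -4), -1), Add(-1, -4)))) = Mul(Pow(-6, Rational(1, 2)), Add(1, Mul(Pow(-2, -1), -5))) = Mul(Mul(I, Pow(6, Rational(1, 2))), Add(1, Mul(Rational(-1, 2), -5))) = Mul(Mul(I, Pow(6, Rational(1, 2))), Add(1, Rational(5, 2))) = Mul(Mul(I, Pow(6, Rational(1, 2))), Rational(7, 2)) = Mul(Rational(7, 2), I, Pow(6, Rational(1, 2)))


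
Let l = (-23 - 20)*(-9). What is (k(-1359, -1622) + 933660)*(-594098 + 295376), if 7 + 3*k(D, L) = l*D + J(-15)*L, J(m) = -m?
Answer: -224112197540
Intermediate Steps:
l = 387 (l = -43*(-9) = 387)
k(D, L) = -7/3 + 5*L + 129*D (k(D, L) = -7/3 + (387*D + (-1*(-15))*L)/3 = -7/3 + (387*D + 15*L)/3 = -7/3 + (15*L + 387*D)/3 = -7/3 + (5*L + 129*D) = -7/3 + 5*L + 129*D)
(k(-1359, -1622) + 933660)*(-594098 + 295376) = ((-7/3 + 5*(-1622) + 129*(-1359)) + 933660)*(-594098 + 295376) = ((-7/3 - 8110 - 175311) + 933660)*(-298722) = (-550270/3 + 933660)*(-298722) = (2250710/3)*(-298722) = -224112197540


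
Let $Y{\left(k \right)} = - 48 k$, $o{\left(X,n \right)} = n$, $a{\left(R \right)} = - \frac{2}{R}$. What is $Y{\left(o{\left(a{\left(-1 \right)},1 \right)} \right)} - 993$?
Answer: $-1041$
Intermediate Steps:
$Y{\left(o{\left(a{\left(-1 \right)},1 \right)} \right)} - 993 = \left(-48\right) 1 - 993 = -48 - 993 = -1041$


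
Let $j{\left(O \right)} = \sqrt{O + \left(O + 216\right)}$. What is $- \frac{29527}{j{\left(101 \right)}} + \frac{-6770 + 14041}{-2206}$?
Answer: $- \frac{7271}{2206} - \frac{29527 \sqrt{418}}{418} \approx -1447.5$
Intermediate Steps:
$j{\left(O \right)} = \sqrt{216 + 2 O}$ ($j{\left(O \right)} = \sqrt{O + \left(216 + O\right)} = \sqrt{216 + 2 O}$)
$- \frac{29527}{j{\left(101 \right)}} + \frac{-6770 + 14041}{-2206} = - \frac{29527}{\sqrt{216 + 2 \cdot 101}} + \frac{-6770 + 14041}{-2206} = - \frac{29527}{\sqrt{216 + 202}} + 7271 \left(- \frac{1}{2206}\right) = - \frac{29527}{\sqrt{418}} - \frac{7271}{2206} = - 29527 \frac{\sqrt{418}}{418} - \frac{7271}{2206} = - \frac{29527 \sqrt{418}}{418} - \frac{7271}{2206} = - \frac{7271}{2206} - \frac{29527 \sqrt{418}}{418}$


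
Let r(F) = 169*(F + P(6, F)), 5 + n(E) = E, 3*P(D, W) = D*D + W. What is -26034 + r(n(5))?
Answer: -24006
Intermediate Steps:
P(D, W) = W/3 + D²/3 (P(D, W) = (D*D + W)/3 = (D² + W)/3 = (W + D²)/3 = W/3 + D²/3)
n(E) = -5 + E
r(F) = 2028 + 676*F/3 (r(F) = 169*(F + (F/3 + (⅓)*6²)) = 169*(F + (F/3 + (⅓)*36)) = 169*(F + (F/3 + 12)) = 169*(F + (12 + F/3)) = 169*(12 + 4*F/3) = 2028 + 676*F/3)
-26034 + r(n(5)) = -26034 + (2028 + 676*(-5 + 5)/3) = -26034 + (2028 + (676/3)*0) = -26034 + (2028 + 0) = -26034 + 2028 = -24006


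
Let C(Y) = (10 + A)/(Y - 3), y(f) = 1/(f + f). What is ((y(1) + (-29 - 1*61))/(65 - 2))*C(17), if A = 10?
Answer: -895/441 ≈ -2.0295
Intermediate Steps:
y(f) = 1/(2*f)
C(Y) = 20/(-3 + Y) (C(Y) = (10 + 10)/(Y - 3) = 20/(-3 + Y))
((y(1) + (-29 - 1*61))/(65 - 2))*C(17) = (((1/2)/1 + (-29 - 1*61))/(65 - 2))*(20/(-3 + 17)) = (((1/2)*1 + (-29 - 61))/63)*(20/14) = ((1/2 - 90)*(1/63))*(20*(1/14)) = -179/2*1/63*(10/7) = -179/126*10/7 = -895/441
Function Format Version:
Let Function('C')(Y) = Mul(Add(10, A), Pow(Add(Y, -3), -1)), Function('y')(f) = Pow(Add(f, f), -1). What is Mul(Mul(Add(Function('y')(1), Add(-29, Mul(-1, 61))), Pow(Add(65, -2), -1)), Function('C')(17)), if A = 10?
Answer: Rational(-895, 441) ≈ -2.0295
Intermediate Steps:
Function('y')(f) = Mul(Rational(1, 2), Pow(f, -1)) (Function('y')(f) = Pow(Mul(2, f), -1) = Mul(Rational(1, 2), Pow(f, -1)))
Function('C')(Y) = Mul(20, Pow(Add(-3, Y), -1)) (Function('C')(Y) = Mul(Add(10, 10), Pow(Add(Y, -3), -1)) = Mul(20, Pow(Add(-3, Y), -1)))
Mul(Mul(Add(Function('y')(1), Add(-29, Mul(-1, 61))), Pow(Add(65, -2), -1)), Function('C')(17)) = Mul(Mul(Add(Mul(Rational(1, 2), Pow(1, -1)), Add(-29, Mul(-1, 61))), Pow(Add(65, -2), -1)), Mul(20, Pow(Add(-3, 17), -1))) = Mul(Mul(Add(Mul(Rational(1, 2), 1), Add(-29, -61)), Pow(63, -1)), Mul(20, Pow(14, -1))) = Mul(Mul(Add(Rational(1, 2), -90), Rational(1, 63)), Mul(20, Rational(1, 14))) = Mul(Mul(Rational(-179, 2), Rational(1, 63)), Rational(10, 7)) = Mul(Rational(-179, 126), Rational(10, 7)) = Rational(-895, 441)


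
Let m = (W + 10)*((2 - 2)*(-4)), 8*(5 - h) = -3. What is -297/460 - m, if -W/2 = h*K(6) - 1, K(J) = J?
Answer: -297/460 ≈ -0.64565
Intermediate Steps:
h = 43/8 (h = 5 - 1/8*(-3) = 5 + 3/8 = 43/8 ≈ 5.3750)
W = -125/2 (W = -2*((43/8)*6 - 1) = -2*(129/4 - 1) = -2*125/4 = -125/2 ≈ -62.500)
m = 0 (m = (-125/2 + 10)*((2 - 2)*(-4)) = -0*(-4) = -105/2*0 = 0)
-297/460 - m = -297/460 - 1*0 = -297*1/460 + 0 = -297/460 + 0 = -297/460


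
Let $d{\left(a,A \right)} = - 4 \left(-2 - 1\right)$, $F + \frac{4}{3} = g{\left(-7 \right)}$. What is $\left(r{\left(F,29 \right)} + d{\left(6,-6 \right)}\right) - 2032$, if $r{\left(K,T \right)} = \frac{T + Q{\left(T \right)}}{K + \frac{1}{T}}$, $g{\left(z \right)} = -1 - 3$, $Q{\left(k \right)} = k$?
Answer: $- \frac{936266}{461} \approx -2030.9$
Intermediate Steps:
$g{\left(z \right)} = -4$ ($g{\left(z \right)} = -1 - 3 = -4$)
$F = - \frac{16}{3}$ ($F = - \frac{4}{3} - 4 = - \frac{16}{3} \approx -5.3333$)
$d{\left(a,A \right)} = 12$ ($d{\left(a,A \right)} = \left(-4\right) \left(-3\right) = 12$)
$r{\left(K,T \right)} = \frac{2 T}{K + \frac{1}{T}}$ ($r{\left(K,T \right)} = \frac{T + T}{K + \frac{1}{T}} = \frac{2 T}{K + \frac{1}{T}}$)
$\left(r{\left(F,29 \right)} + d{\left(6,-6 \right)}\right) - 2032 = \left(\frac{2 \cdot 29^{2}}{1 - \frac{464}{3}} + 12\right) - 2032 = \left(2 \cdot 841 \frac{1}{1 - \frac{464}{3}} + 12\right) - 2032 = \left(2 \cdot 841 \frac{1}{- \frac{461}{3}} + 12\right) - 2032 = \left(2 \cdot 841 \left(- \frac{3}{461}\right) + 12\right) - 2032 = \left(- \frac{5046}{461} + 12\right) - 2032 = \frac{486}{461} - 2032 = - \frac{936266}{461}$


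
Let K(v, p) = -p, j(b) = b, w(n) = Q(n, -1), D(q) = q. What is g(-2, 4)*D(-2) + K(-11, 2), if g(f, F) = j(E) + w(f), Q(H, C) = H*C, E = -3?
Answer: 0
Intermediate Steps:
Q(H, C) = C*H
w(n) = -n
g(f, F) = -3 - f
g(-2, 4)*D(-2) + K(-11, 2) = (-3 - 1*(-2))*(-2) - 1*2 = (-3 + 2)*(-2) - 2 = -1*(-2) - 2 = 2 - 2 = 0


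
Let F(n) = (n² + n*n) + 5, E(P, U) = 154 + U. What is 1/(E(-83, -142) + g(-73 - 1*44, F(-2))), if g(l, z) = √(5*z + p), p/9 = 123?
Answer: -3/257 + √293/514 ≈ 0.021629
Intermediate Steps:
p = 1107 (p = 9*123 = 1107)
F(n) = 5 + 2*n² (F(n) = (n² + n²) + 5 = 2*n² + 5 = 5 + 2*n²)
g(l, z) = √(1107 + 5*z) (g(l, z) = √(5*z + 1107) = √(1107 + 5*z))
1/(E(-83, -142) + g(-73 - 1*44, F(-2))) = 1/((154 - 142) + √(1107 + 5*(5 + 2*(-2)²))) = 1/(12 + √(1107 + 5*(5 + 2*4))) = 1/(12 + √(1107 + 5*(5 + 8))) = 1/(12 + √(1107 + 5*13)) = 1/(12 + √(1107 + 65)) = 1/(12 + √1172) = 1/(12 + 2*√293)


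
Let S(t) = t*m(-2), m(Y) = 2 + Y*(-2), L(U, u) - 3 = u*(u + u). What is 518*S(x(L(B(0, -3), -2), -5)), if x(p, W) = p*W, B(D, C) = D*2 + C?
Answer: -170940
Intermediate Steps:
B(D, C) = C + 2*D (B(D, C) = 2*D + C = C + 2*D)
L(U, u) = 3 + 2*u**2 (L(U, u) = 3 + u*(u + u) = 3 + u*(2*u) = 3 + 2*u**2)
m(Y) = 2 - 2*Y
x(p, W) = W*p
S(t) = 6*t (S(t) = t*(2 - 2*(-2)) = t*(2 + 4) = t*6 = 6*t)
518*S(x(L(B(0, -3), -2), -5)) = 518*(6*(-5*(3 + 2*(-2)**2))) = 518*(6*(-5*(3 + 2*4))) = 518*(6*(-5*(3 + 8))) = 518*(6*(-5*11)) = 518*(6*(-55)) = 518*(-330) = -170940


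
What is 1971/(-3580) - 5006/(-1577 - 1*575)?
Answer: 854993/481510 ≈ 1.7757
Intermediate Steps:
1971/(-3580) - 5006/(-1577 - 1*575) = 1971*(-1/3580) - 5006/(-1577 - 575) = -1971/3580 - 5006/(-2152) = -1971/3580 - 5006*(-1/2152) = -1971/3580 + 2503/1076 = 854993/481510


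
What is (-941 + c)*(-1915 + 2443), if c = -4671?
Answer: -2963136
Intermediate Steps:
(-941 + c)*(-1915 + 2443) = (-941 - 4671)*(-1915 + 2443) = -5612*528 = -2963136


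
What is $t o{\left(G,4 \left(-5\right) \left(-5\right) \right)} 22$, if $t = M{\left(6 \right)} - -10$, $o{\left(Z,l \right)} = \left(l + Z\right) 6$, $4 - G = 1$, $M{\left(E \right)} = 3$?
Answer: $176748$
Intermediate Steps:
$G = 3$ ($G = 4 - 1 = 3$)
$o{\left(Z,l \right)} = 6 Z + 6 l$ ($o{\left(Z,l \right)} = \left(Z + l\right) 6 = 6 Z + 6 l$)
$t = 13$ ($t = 3 - -10 = 3 + 10 = 13$)
$t o{\left(G,4 \left(-5\right) \left(-5\right) \right)} 22 = 13 \left(6 \cdot 3 + 6 \cdot 4 \left(-5\right) \left(-5\right)\right) 22 = 13 \left(18 + 6 \left(\left(-20\right) \left(-5\right)\right)\right) 22 = 13 \left(18 + 6 \cdot 100\right) 22 = 13 \left(18 + 600\right) 22 = 13 \cdot 618 \cdot 22 = 8034 \cdot 22 = 176748$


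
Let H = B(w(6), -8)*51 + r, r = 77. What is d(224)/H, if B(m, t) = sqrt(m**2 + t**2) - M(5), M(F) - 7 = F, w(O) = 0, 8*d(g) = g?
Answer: -28/127 ≈ -0.22047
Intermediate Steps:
d(g) = g/8
M(F) = 7 + F
B(m, t) = -12 + sqrt(m**2 + t**2) (B(m, t) = sqrt(m**2 + t**2) - (7 + 5) = sqrt(m**2 + t**2) - 1*12 = sqrt(m**2 + t**2) - 12 = -12 + sqrt(m**2 + t**2))
H = -127 (H = (-12 + sqrt(0**2 + (-8)**2))*51 + 77 = (-12 + sqrt(0 + 64))*51 + 77 = (-12 + sqrt(64))*51 + 77 = (-12 + 8)*51 + 77 = -4*51 + 77 = -204 + 77 = -127)
d(224)/H = ((1/8)*224)/(-127) = 28*(-1/127) = -28/127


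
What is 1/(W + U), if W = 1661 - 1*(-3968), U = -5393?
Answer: 1/236 ≈ 0.0042373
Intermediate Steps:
W = 5629 (W = 1661 + 3968 = 5629)
1/(W + U) = 1/(5629 - 5393) = 1/236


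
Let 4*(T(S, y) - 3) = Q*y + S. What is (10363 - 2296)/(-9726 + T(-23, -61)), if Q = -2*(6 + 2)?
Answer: -32268/37939 ≈ -0.85052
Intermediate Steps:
Q = -16 (Q = -2*8 = -16)
T(S, y) = 3 - 4*y + S/4 (T(S, y) = 3 + (-16*y + S)/4 = 3 + (S - 16*y)/4 = 3 + (-4*y + S/4) = 3 - 4*y + S/4)
(10363 - 2296)/(-9726 + T(-23, -61)) = (10363 - 2296)/(-9726 + (3 - 4*(-61) + (¼)*(-23))) = 8067/(-9726 + (3 + 244 - 23/4)) = 8067/(-9726 + 965/4) = 8067/(-37939/4) = 8067*(-4/37939) = -32268/37939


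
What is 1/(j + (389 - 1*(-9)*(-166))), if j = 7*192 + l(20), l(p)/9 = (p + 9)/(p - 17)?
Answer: 1/326 ≈ 0.0030675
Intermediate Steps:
l(p) = 9*(9 + p)/(-17 + p) (l(p) = 9*((p + 9)/(p - 17)) = 9*((9 + p)/(-17 + p)) = 9*(9 + p)/(-17 + p))
j = 1431 (j = 7*192 + 9*(9 + 20)/(-17 + 20) = 1344 + 9*29/3 = 1344 + 9*(⅓)*29 = 1344 + 87 = 1431)
1/(j + (389 - 1*(-9)*(-166))) = 1/(1431 + (389 - 1*(-9)*(-166))) = 1/(1431 + (389 + 9*(-166))) = 1/(1431 + (389 - 1494)) = 1/(1431 - 1105) = 1/326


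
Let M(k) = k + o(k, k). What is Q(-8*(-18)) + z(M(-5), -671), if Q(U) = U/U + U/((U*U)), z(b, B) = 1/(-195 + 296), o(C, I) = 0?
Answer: 14789/14544 ≈ 1.0168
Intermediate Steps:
M(k) = k (M(k) = k + 0 = k)
z(b, B) = 1/101
Q(U) = 1 + 1/U (Q(U) = 1 + U/(U²) = 1 + U/U² = 1 + 1/U)
Q(-8*(-18)) + z(M(-5), -671) = (1 - 8*(-18))/((-8*(-18))) + 1/101 = (1 + 144)/144 + 1/101 = (1/144)*145 + 1/101 = 145/144 + 1/101 = 14789/14544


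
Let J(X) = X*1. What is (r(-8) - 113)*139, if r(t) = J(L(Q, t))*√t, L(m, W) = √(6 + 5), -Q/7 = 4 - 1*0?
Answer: -15707 + 278*I*√22 ≈ -15707.0 + 1303.9*I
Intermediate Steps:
Q = -28 (Q = -7*(4 - 1*0) = -7*(4 + 0) = -7*4 = -28)
L(m, W) = √11
J(X) = X
r(t) = √11*√t
(r(-8) - 113)*139 = (√11*√(-8) - 113)*139 = (√11*(2*I*√2) - 113)*139 = (2*I*√22 - 113)*139 = (-113 + 2*I*√22)*139 = -15707 + 278*I*√22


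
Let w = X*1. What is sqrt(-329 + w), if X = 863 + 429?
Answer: 3*sqrt(107) ≈ 31.032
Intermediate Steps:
X = 1292
w = 1292 (w = 1292*1 = 1292)
sqrt(-329 + w) = sqrt(-329 + 1292) = sqrt(963) = 3*sqrt(107)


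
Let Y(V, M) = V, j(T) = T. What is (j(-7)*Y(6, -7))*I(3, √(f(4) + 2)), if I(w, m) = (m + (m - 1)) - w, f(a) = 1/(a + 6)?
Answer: 168 - 42*√210/5 ≈ 46.272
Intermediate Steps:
f(a) = 1/(6 + a)
I(w, m) = -1 - w + 2*m (I(w, m) = (m + (-1 + m)) - w = (-1 + 2*m) - w = -1 - w + 2*m)
(j(-7)*Y(6, -7))*I(3, √(f(4) + 2)) = (-7*6)*(-1 - 1*3 + 2*√(1/(6 + 4) + 2)) = -42*(-1 - 3 + 2*√(1/10 + 2)) = -42*(-1 - 3 + 2*√(⅒ + 2)) = -42*(-1 - 3 + 2*√(21/10)) = -42*(-1 - 3 + 2*(√210/10)) = -42*(-1 - 3 + √210/5) = -42*(-4 + √210/5) = 168 - 42*√210/5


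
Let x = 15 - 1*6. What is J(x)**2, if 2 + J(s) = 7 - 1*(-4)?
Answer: 81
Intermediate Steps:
x = 9 (x = 15 - 6 = 9)
J(s) = 9 (J(s) = -2 + (7 - 1*(-4)) = -2 + (7 + 4) = -2 + 11 = 9)
J(x)**2 = 9**2 = 81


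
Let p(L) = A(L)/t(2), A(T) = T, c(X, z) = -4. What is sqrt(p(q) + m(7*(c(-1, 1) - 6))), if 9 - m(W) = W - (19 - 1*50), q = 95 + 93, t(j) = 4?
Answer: sqrt(95) ≈ 9.7468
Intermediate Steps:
q = 188
m(W) = -22 - W (m(W) = 9 - (W - (19 - 1*50)) = 9 - (W - (19 - 50)) = 9 - (W - 1*(-31)) = 9 - (W + 31) = 9 - (31 + W) = 9 + (-31 - W) = -22 - W)
p(L) = L/4
sqrt(p(q) + m(7*(c(-1, 1) - 6))) = sqrt((1/4)*188 + (-22 - 7*(-4 - 6))) = sqrt(47 + (-22 - 7*(-10))) = sqrt(47 + (-22 - 1*(-70))) = sqrt(47 + (-22 + 70)) = sqrt(47 + 48) = sqrt(95)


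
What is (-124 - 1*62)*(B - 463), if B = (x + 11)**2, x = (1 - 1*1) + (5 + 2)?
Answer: 25854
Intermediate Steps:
x = 7 (x = (1 - 1) + 7 = 0 + 7 = 7)
B = 324 (B = (7 + 11)**2 = 18**2 = 324)
(-124 - 1*62)*(B - 463) = (-124 - 1*62)*(324 - 463) = (-124 - 62)*(-139) = -186*(-139) = 25854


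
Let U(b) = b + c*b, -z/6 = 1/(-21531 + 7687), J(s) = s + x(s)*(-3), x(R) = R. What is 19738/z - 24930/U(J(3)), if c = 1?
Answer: 273265337/6 ≈ 4.5544e+7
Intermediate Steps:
J(s) = -2*s (J(s) = s + s*(-3) = s - 3*s = -2*s)
z = 3/6922 (z = -6/(-21531 + 7687) = -6/(-13844) = -6*(-1/13844) = 3/6922 ≈ 0.00043340)
U(b) = 2*b (U(b) = b + 1*b = b + b = 2*b)
19738/z - 24930/U(J(3)) = 19738/(3/6922) - 24930/(2*(-2*3)) = 19738*(6922/3) - 24930/(2*(-6)) = 136626436/3 - 24930/(-12) = 136626436/3 - 24930*(-1/12) = 136626436/3 + 4155/2 = 273265337/6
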